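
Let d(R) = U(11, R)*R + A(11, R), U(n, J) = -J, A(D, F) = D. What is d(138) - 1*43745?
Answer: -62778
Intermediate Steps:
d(R) = 11 - R**2 (d(R) = (-R)*R + 11 = -R**2 + 11 = 11 - R**2)
d(138) - 1*43745 = (11 - 1*138**2) - 1*43745 = (11 - 1*19044) - 43745 = (11 - 19044) - 43745 = -19033 - 43745 = -62778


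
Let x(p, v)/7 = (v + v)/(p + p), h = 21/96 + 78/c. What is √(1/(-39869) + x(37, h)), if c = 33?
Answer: √8232556441091818/129813464 ≈ 0.69895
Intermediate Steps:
h = 909/352 (h = 21/96 + 78/33 = 21*(1/96) + 78*(1/33) = 7/32 + 26/11 = 909/352 ≈ 2.5824)
x(p, v) = 7*v/p (x(p, v) = 7*((v + v)/(p + p)) = 7*((2*v)/((2*p))) = 7*((2*v)*(1/(2*p))) = 7*(v/p) = 7*v/p)
√(1/(-39869) + x(37, h)) = √(1/(-39869) + 7*(909/352)/37) = √(-1/39869 + 7*(909/352)*(1/37)) = √(-1/39869 + 6363/13024) = √(253673423/519253856) = √8232556441091818/129813464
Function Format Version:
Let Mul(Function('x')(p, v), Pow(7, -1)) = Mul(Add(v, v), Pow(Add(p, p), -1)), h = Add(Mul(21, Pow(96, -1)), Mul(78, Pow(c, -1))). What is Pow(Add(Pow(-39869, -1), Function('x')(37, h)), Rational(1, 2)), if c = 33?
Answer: Mul(Rational(1, 129813464), Pow(8232556441091818, Rational(1, 2))) ≈ 0.69895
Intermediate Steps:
h = Rational(909, 352) (h = Add(Mul(21, Pow(96, -1)), Mul(78, Pow(33, -1))) = Add(Mul(21, Rational(1, 96)), Mul(78, Rational(1, 33))) = Add(Rational(7, 32), Rational(26, 11)) = Rational(909, 352) ≈ 2.5824)
Function('x')(p, v) = Mul(7, v, Pow(p, -1)) (Function('x')(p, v) = Mul(7, Mul(Add(v, v), Pow(Add(p, p), -1))) = Mul(7, Mul(Mul(2, v), Pow(Mul(2, p), -1))) = Mul(7, Mul(Mul(2, v), Mul(Rational(1, 2), Pow(p, -1)))) = Mul(7, Mul(v, Pow(p, -1))) = Mul(7, v, Pow(p, -1)))
Pow(Add(Pow(-39869, -1), Function('x')(37, h)), Rational(1, 2)) = Pow(Add(Pow(-39869, -1), Mul(7, Rational(909, 352), Pow(37, -1))), Rational(1, 2)) = Pow(Add(Rational(-1, 39869), Mul(7, Rational(909, 352), Rational(1, 37))), Rational(1, 2)) = Pow(Add(Rational(-1, 39869), Rational(6363, 13024)), Rational(1, 2)) = Pow(Rational(253673423, 519253856), Rational(1, 2)) = Mul(Rational(1, 129813464), Pow(8232556441091818, Rational(1, 2)))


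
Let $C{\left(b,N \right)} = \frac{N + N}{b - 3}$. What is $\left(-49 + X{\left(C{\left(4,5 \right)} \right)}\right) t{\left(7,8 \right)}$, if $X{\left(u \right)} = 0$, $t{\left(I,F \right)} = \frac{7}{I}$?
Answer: $-49$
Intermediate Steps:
$C{\left(b,N \right)} = \frac{2 N}{-3 + b}$
$\left(-49 + X{\left(C{\left(4,5 \right)} \right)}\right) t{\left(7,8 \right)} = \left(-49 + 0\right) \frac{7}{7} = - 49 \cdot 7 \cdot \frac{1}{7} = \left(-49\right) 1 = -49$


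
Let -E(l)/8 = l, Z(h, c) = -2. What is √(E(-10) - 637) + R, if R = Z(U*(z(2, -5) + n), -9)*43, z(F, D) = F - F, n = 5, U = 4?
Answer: -86 + I*√557 ≈ -86.0 + 23.601*I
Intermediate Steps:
z(F, D) = 0
E(l) = -8*l
R = -86 (R = -2*43 = -86)
√(E(-10) - 637) + R = √(-8*(-10) - 637) - 86 = √(80 - 637) - 86 = √(-557) - 86 = I*√557 - 86 = -86 + I*√557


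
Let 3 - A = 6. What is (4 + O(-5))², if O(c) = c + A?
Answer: 16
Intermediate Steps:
A = -3 (A = 3 - 1*6 = 3 - 6 = -3)
O(c) = -3 + c (O(c) = c - 3 = -3 + c)
(4 + O(-5))² = (4 + (-3 - 5))² = (4 - 8)² = (-4)² = 16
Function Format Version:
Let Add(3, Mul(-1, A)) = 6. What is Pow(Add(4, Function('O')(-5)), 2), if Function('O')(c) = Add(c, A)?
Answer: 16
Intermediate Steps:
A = -3 (A = Add(3, Mul(-1, 6)) = Add(3, -6) = -3)
Function('O')(c) = Add(-3, c) (Function('O')(c) = Add(c, -3) = Add(-3, c))
Pow(Add(4, Function('O')(-5)), 2) = Pow(Add(4, Add(-3, -5)), 2) = Pow(Add(4, -8), 2) = Pow(-4, 2) = 16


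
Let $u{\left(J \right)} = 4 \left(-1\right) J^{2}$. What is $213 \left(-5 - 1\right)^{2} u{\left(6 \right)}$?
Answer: $-1104192$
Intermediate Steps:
$u{\left(J \right)} = - 4 J^{2}$
$213 \left(-5 - 1\right)^{2} u{\left(6 \right)} = 213 \left(-5 - 1\right)^{2} \left(- 4 \cdot 6^{2}\right) = 213 \left(-6\right)^{2} \left(\left(-4\right) 36\right) = 213 \cdot 36 \left(-144\right) = 7668 \left(-144\right) = -1104192$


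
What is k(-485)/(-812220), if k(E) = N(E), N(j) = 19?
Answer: -19/812220 ≈ -2.3393e-5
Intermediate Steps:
k(E) = 19
k(-485)/(-812220) = 19/(-812220) = 19*(-1/812220) = -19/812220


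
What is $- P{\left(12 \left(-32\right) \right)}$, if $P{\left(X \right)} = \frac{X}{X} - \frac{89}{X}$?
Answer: $- \frac{473}{384} \approx -1.2318$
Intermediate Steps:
$P{\left(X \right)} = 1 - \frac{89}{X}$
$- P{\left(12 \left(-32\right) \right)} = - \frac{-89 + 12 \left(-32\right)}{12 \left(-32\right)} = - \frac{-89 - 384}{-384} = - \frac{\left(-1\right) \left(-473\right)}{384} = \left(-1\right) \frac{473}{384} = - \frac{473}{384}$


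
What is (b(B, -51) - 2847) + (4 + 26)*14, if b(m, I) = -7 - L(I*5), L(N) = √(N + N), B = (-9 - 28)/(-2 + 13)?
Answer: -2434 - I*√510 ≈ -2434.0 - 22.583*I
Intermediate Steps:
B = -37/11 ≈ -3.3636
L(N) = √2*√N (L(N) = √(2*N) = √2*√N)
b(m, I) = -7 - √10*√I (b(m, I) = -7 - √2*√(I*5) = -7 - √2*√(5*I) = -7 - √2*√5*√I = -7 - √10*√I)
(b(B, -51) - 2847) + (4 + 26)*14 = ((-7 - √10*√(-51)) - 2847) + (4 + 26)*14 = ((-7 - √10*I*√51) - 2847) + 30*14 = ((-7 - I*√510) - 2847) + 420 = (-2854 - I*√510) + 420 = -2434 - I*√510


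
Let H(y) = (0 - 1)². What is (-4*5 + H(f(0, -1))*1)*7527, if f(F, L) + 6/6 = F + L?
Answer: -143013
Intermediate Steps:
f(F, L) = -1 + F + L (f(F, L) = -1 + (F + L) = -1 + F + L)
H(y) = 1 (H(y) = (-1)² = 1)
(-4*5 + H(f(0, -1))*1)*7527 = (-4*5 + 1*1)*7527 = (-20 + 1)*7527 = -19*7527 = -143013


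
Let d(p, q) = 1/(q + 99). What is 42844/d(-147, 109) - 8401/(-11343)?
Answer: 101083742737/11343 ≈ 8.9116e+6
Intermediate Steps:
d(p, q) = 1/(99 + q)
42844/d(-147, 109) - 8401/(-11343) = 42844/(1/(99 + 109)) - 8401/(-11343) = 42844/(1/208) - 8401*(-1/11343) = 42844/(1/208) + 8401/11343 = 42844*208 + 8401/11343 = 8911552 + 8401/11343 = 101083742737/11343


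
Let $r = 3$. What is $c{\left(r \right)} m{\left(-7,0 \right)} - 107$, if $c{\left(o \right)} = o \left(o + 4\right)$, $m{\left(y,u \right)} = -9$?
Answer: $-296$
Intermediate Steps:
$c{\left(o \right)} = o \left(4 + o\right)$
$c{\left(r \right)} m{\left(-7,0 \right)} - 107 = 3 \left(4 + 3\right) \left(-9\right) - 107 = 3 \cdot 7 \left(-9\right) - 107 = 21 \left(-9\right) - 107 = -189 - 107 = -296$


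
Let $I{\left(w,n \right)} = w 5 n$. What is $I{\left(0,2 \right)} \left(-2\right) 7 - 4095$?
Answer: $-4095$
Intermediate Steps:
$I{\left(w,n \right)} = 5 n w$ ($I{\left(w,n \right)} = 5 w n = 5 n w$)
$I{\left(0,2 \right)} \left(-2\right) 7 - 4095 = 5 \cdot 2 \cdot 0 \left(-2\right) 7 - 4095 = 0 \left(-2\right) 7 - 4095 = 0 \cdot 7 - 4095 = 0 - 4095 = -4095$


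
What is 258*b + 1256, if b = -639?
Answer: -163606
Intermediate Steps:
258*b + 1256 = 258*(-639) + 1256 = -164862 + 1256 = -163606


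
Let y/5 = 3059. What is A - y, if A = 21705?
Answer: 6410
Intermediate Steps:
y = 15295 (y = 5*3059 = 15295)
A - y = 21705 - 1*15295 = 21705 - 15295 = 6410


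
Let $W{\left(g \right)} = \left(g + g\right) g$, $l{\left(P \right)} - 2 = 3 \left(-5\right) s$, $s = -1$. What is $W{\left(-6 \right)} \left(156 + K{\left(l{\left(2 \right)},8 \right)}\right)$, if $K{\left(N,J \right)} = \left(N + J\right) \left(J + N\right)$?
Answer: $56232$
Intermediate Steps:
$l{\left(P \right)} = 17$ ($l{\left(P \right)} = 2 + 3 \left(-5\right) \left(-1\right) = 2 - -15 = 2 + 15 = 17$)
$W{\left(g \right)} = 2 g^{2}$ ($W{\left(g \right)} = 2 g g = 2 g^{2}$)
$K{\left(N,J \right)} = \left(J + N\right)^{2}$ ($K{\left(N,J \right)} = \left(J + N\right) \left(J + N\right) = \left(J + N\right)^{2}$)
$W{\left(-6 \right)} \left(156 + K{\left(l{\left(2 \right)},8 \right)}\right) = 2 \left(-6\right)^{2} \left(156 + \left(8 + 17\right)^{2}\right) = 2 \cdot 36 \left(156 + 25^{2}\right) = 72 \left(156 + 625\right) = 72 \cdot 781 = 56232$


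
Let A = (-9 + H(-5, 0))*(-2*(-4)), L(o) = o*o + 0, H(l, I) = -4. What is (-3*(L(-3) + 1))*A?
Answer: 3120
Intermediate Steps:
L(o) = o**2 (L(o) = o**2 + 0 = o**2)
A = -104 (A = (-9 - 4)*(-2*(-4)) = -13*8 = -104)
(-3*(L(-3) + 1))*A = -3*((-3)**2 + 1)*(-104) = -3*(9 + 1)*(-104) = -3*10*(-104) = -30*(-104) = 3120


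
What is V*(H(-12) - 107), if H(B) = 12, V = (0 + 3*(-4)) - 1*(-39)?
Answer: -2565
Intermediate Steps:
V = 27 (V = (0 - 12) + 39 = -12 + 39 = 27)
V*(H(-12) - 107) = 27*(12 - 107) = 27*(-95) = -2565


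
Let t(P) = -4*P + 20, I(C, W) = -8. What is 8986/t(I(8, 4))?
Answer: 4493/26 ≈ 172.81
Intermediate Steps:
t(P) = 20 - 4*P
8986/t(I(8, 4)) = 8986/(20 - 4*(-8)) = 8986/(20 + 32) = 8986/52 = 8986*(1/52) = 4493/26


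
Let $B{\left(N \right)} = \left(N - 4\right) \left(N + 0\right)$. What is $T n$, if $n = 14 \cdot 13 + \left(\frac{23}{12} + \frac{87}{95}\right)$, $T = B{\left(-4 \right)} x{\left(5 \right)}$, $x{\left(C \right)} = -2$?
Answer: $- \frac{3371344}{285} \approx -11829.0$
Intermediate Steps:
$B{\left(N \right)} = N \left(-4 + N\right)$ ($B{\left(N \right)} = \left(-4 + N\right) N = N \left(-4 + N\right)$)
$T = -64$ ($T = - 4 \left(-4 - 4\right) \left(-2\right) = \left(-4\right) \left(-8\right) \left(-2\right) = 32 \left(-2\right) = -64$)
$n = \frac{210709}{1140}$ ($n = 182 + \left(23 \cdot \frac{1}{12} + 87 \cdot \frac{1}{95}\right) = 182 + \left(\frac{23}{12} + \frac{87}{95}\right) = 182 + \frac{3229}{1140} = \frac{210709}{1140} \approx 184.83$)
$T n = \left(-64\right) \frac{210709}{1140} = - \frac{3371344}{285}$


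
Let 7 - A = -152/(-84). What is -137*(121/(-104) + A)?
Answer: -1204915/2184 ≈ -551.70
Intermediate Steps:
A = 109/21 (A = 7 - (-152)/(-84) = 7 - (-152)*(-1)/84 = 7 - 1*38/21 = 7 - 38/21 = 109/21 ≈ 5.1905)
-137*(121/(-104) + A) = -137*(121/(-104) + 109/21) = -137*(121*(-1/104) + 109/21) = -137*(-121/104 + 109/21) = -137*8795/2184 = -1204915/2184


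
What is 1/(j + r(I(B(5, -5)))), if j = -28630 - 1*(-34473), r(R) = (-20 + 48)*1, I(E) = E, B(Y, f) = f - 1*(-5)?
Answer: 1/5871 ≈ 0.00017033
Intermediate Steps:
B(Y, f) = 5 + f (B(Y, f) = f + 5 = 5 + f)
r(R) = 28 (r(R) = 28*1 = 28)
j = 5843 (j = -28630 + 34473 = 5843)
1/(j + r(I(B(5, -5)))) = 1/(5843 + 28) = 1/5871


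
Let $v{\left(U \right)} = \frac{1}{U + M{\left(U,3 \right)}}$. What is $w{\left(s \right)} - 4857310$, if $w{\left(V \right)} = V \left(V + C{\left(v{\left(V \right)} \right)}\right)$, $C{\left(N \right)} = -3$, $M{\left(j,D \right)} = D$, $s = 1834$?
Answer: $-1499256$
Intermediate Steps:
$v{\left(U \right)} = \frac{1}{3 + U}$ ($v{\left(U \right)} = \frac{1}{U + 3} = \frac{1}{3 + U}$)
$w{\left(V \right)} = V \left(-3 + V\right)$ ($w{\left(V \right)} = V \left(V - 3\right) = V \left(-3 + V\right)$)
$w{\left(s \right)} - 4857310 = 1834 \left(-3 + 1834\right) - 4857310 = 1834 \cdot 1831 - 4857310 = 3358054 - 4857310 = -1499256$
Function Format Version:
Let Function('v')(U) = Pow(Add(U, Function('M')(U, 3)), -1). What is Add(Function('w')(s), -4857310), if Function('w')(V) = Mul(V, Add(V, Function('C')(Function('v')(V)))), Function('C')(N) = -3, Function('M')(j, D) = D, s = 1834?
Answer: -1499256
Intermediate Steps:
Function('v')(U) = Pow(Add(3, U), -1) (Function('v')(U) = Pow(Add(U, 3), -1) = Pow(Add(3, U), -1))
Function('w')(V) = Mul(V, Add(-3, V)) (Function('w')(V) = Mul(V, Add(V, -3)) = Mul(V, Add(-3, V)))
Add(Function('w')(s), -4857310) = Add(Mul(1834, Add(-3, 1834)), -4857310) = Add(Mul(1834, 1831), -4857310) = Add(3358054, -4857310) = -1499256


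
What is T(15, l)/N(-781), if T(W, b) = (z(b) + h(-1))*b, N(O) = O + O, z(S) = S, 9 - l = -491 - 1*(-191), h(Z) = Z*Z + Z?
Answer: -95481/1562 ≈ -61.127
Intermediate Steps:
h(Z) = Z + Z² (h(Z) = Z² + Z = Z + Z²)
l = 309 (l = 9 - (-491 - 1*(-191)) = 9 - (-491 + 191) = 9 - 1*(-300) = 9 + 300 = 309)
N(O) = 2*O
T(W, b) = b² (T(W, b) = (b - (1 - 1))*b = (b - 1*0)*b = (b + 0)*b = b*b = b²)
T(15, l)/N(-781) = 309²/((2*(-781))) = 95481/(-1562) = 95481*(-1/1562) = -95481/1562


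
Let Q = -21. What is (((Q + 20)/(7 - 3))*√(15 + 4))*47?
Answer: -47*√19/4 ≈ -51.217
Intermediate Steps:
(((Q + 20)/(7 - 3))*√(15 + 4))*47 = (((-21 + 20)/(7 - 3))*√(15 + 4))*47 = ((-1/4)*√19)*47 = ((-1*¼)*√19)*47 = -√19/4*47 = -47*√19/4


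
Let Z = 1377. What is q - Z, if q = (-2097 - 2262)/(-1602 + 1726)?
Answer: -175107/124 ≈ -1412.2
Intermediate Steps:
q = -4359/124 ≈ -35.153
q - Z = -4359/124 - 1*1377 = -4359/124 - 1377 = -175107/124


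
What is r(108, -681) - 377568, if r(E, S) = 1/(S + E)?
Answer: -216346465/573 ≈ -3.7757e+5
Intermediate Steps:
r(E, S) = 1/(E + S)
r(108, -681) - 377568 = 1/(108 - 681) - 377568 = 1/(-573) - 377568 = -1/573 - 377568 = -216346465/573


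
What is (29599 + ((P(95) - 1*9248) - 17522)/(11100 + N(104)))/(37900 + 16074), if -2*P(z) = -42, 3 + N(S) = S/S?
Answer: 328462953/599003452 ≈ 0.54835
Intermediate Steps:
N(S) = -2 (N(S) = -3 + S/S = -3 + 1 = -2)
P(z) = 21 (P(z) = -½*(-42) = 21)
(29599 + ((P(95) - 1*9248) - 17522)/(11100 + N(104)))/(37900 + 16074) = (29599 + ((21 - 1*9248) - 17522)/(11100 - 2))/(37900 + 16074) = (29599 + ((21 - 9248) - 17522)/11098)/53974 = (29599 + (-9227 - 17522)*(1/11098))*(1/53974) = (29599 - 26749*1/11098)*(1/53974) = (29599 - 26749/11098)*(1/53974) = (328462953/11098)*(1/53974) = 328462953/599003452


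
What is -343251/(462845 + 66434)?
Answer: -343251/529279 ≈ -0.64853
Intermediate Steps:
-343251/(462845 + 66434) = -343251/529279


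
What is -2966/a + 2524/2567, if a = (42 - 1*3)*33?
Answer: -4365334/3303729 ≈ -1.3213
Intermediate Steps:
a = 1287 (a = (42 - 3)*33 = 39*33 = 1287)
-2966/a + 2524/2567 = -2966/1287 + 2524/2567 = -4365334/3303729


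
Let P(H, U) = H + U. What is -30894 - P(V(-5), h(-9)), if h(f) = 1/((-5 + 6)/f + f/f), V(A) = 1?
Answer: -247169/8 ≈ -30896.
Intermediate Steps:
h(f) = 1/(1 + 1/f) (h(f) = 1/(1/f + 1) = 1/(1 + 1/f))
-30894 - P(V(-5), h(-9)) = -30894 - (1 - 9/(1 - 9)) = -30894 - (1 - 9/(-8)) = -30894 - (1 - 9*(-⅛)) = -30894 - (1 + 9/8) = -30894 - 1*17/8 = -30894 - 17/8 = -247169/8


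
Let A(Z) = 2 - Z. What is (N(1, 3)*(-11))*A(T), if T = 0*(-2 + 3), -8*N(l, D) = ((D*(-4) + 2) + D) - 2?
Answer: -99/4 ≈ -24.750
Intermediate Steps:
N(l, D) = 3*D/8 (N(l, D) = -(((D*(-4) + 2) + D) - 2)/8 = -(((-4*D + 2) + D) - 2)/8 = -(((2 - 4*D) + D) - 2)/8 = -((2 - 3*D) - 2)/8 = -(-3)*D/8 = 3*D/8)
T = 0 (T = 0*1 = 0)
(N(1, 3)*(-11))*A(T) = (((3/8)*3)*(-11))*(2 - 1*0) = ((9/8)*(-11))*(2 + 0) = -99/8*2 = -99/4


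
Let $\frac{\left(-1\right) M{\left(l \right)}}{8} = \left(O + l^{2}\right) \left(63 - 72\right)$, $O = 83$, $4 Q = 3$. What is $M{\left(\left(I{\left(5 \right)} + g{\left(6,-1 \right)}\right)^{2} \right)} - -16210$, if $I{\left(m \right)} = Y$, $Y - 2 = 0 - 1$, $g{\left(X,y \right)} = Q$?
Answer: $\frac{731561}{32} \approx 22861.0$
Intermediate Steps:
$Q = \frac{3}{4}$ ($Q = \frac{1}{4} \cdot 3 = \frac{3}{4} \approx 0.75$)
$g{\left(X,y \right)} = \frac{3}{4}$
$Y = 1$ ($Y = 2 + \left(0 - 1\right) = 2 - 1 = 1$)
$I{\left(m \right)} = 1$
$M{\left(l \right)} = 5976 + 72 l^{2}$ ($M{\left(l \right)} = - 8 \left(83 + l^{2}\right) \left(63 - 72\right) = - 8 \left(83 + l^{2}\right) \left(-9\right) = - 8 \left(-747 - 9 l^{2}\right) = 5976 + 72 l^{2}$)
$M{\left(\left(I{\left(5 \right)} + g{\left(6,-1 \right)}\right)^{2} \right)} - -16210 = \left(5976 + 72 \left(\left(1 + \frac{3}{4}\right)^{2}\right)^{2}\right) - -16210 = \left(5976 + 72 \left(\left(\frac{7}{4}\right)^{2}\right)^{2}\right) + 16210 = \left(5976 + 72 \left(\frac{49}{16}\right)^{2}\right) + 16210 = \left(5976 + 72 \cdot \frac{2401}{256}\right) + 16210 = \left(5976 + \frac{21609}{32}\right) + 16210 = \frac{212841}{32} + 16210 = \frac{731561}{32}$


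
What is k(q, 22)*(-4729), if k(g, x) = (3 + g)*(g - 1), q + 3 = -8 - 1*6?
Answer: -1191708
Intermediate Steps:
q = -17 (q = -3 + (-8 - 1*6) = -3 + (-8 - 6) = -3 - 14 = -17)
k(g, x) = (-1 + g)*(3 + g) (k(g, x) = (3 + g)*(-1 + g) = (-1 + g)*(3 + g))
k(q, 22)*(-4729) = (-3 + (-17)² + 2*(-17))*(-4729) = (-3 + 289 - 34)*(-4729) = 252*(-4729) = -1191708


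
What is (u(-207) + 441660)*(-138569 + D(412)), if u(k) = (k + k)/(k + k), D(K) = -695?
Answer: -61507477504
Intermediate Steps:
u(k) = 1 (u(k) = (2*k)/((2*k)) = (2*k)*(1/(2*k)) = 1)
(u(-207) + 441660)*(-138569 + D(412)) = (1 + 441660)*(-138569 - 695) = 441661*(-139264) = -61507477504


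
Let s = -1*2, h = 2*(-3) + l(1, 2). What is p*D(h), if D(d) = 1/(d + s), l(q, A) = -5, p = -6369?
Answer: 6369/13 ≈ 489.92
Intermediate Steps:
h = -11 (h = 2*(-3) - 5 = -6 - 5 = -11)
s = -2
D(d) = 1/(-2 + d) (D(d) = 1/(d - 2) = 1/(-2 + d))
p*D(h) = -6369/(-2 - 11) = -6369/(-13) = -6369*(-1/13) = 6369/13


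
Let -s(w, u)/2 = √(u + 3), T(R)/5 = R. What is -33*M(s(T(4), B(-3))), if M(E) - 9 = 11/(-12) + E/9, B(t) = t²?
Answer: -1067/4 + 44*√3/3 ≈ -241.35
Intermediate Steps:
T(R) = 5*R
s(w, u) = -2*√(3 + u) (s(w, u) = -2*√(u + 3) = -2*√(3 + u))
M(E) = 97/12 + E/9 (M(E) = 9 + (11/(-12) + E/9) = 9 + (11*(-1/12) + E*(⅑)) = 9 + (-11/12 + E/9) = 97/12 + E/9)
-33*M(s(T(4), B(-3))) = -33*(97/12 + (-2*√(3 + (-3)²))/9) = -33*(97/12 + (-2*√(3 + 9))/9) = -33*(97/12 + (-4*√3)/9) = -33*(97/12 - 4*√3/9) = -1067/4 + 44*√3/3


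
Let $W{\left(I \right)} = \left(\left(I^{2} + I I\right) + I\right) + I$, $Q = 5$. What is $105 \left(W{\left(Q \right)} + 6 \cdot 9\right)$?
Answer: $11970$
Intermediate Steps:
$W{\left(I \right)} = 2 I + 2 I^{2}$ ($W{\left(I \right)} = \left(\left(I^{2} + I^{2}\right) + I\right) + I = \left(2 I^{2} + I\right) + I = \left(I + 2 I^{2}\right) + I = 2 I + 2 I^{2}$)
$105 \left(W{\left(Q \right)} + 6 \cdot 9\right) = 105 \left(2 \cdot 5 \left(1 + 5\right) + 6 \cdot 9\right) = 105 \left(2 \cdot 5 \cdot 6 + 54\right) = 105 \left(60 + 54\right) = 105 \cdot 114 = 11970$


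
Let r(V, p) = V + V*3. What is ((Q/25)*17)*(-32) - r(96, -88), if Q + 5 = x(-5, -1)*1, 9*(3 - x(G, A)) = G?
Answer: -79328/225 ≈ -352.57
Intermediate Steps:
x(G, A) = 3 - G/9
r(V, p) = 4*V (r(V, p) = V + 3*V = 4*V)
Q = -13/9 (Q = -5 + (3 - ⅑*(-5))*1 = -5 + (3 + 5/9)*1 = -5 + (32/9)*1 = -5 + 32/9 = -13/9 ≈ -1.4444)
((Q/25)*17)*(-32) - r(96, -88) = (-13/9/25*17)*(-32) - 4*96 = (-13/9*1/25*17)*(-32) - 1*384 = -13/225*17*(-32) - 384 = -221/225*(-32) - 384 = 7072/225 - 384 = -79328/225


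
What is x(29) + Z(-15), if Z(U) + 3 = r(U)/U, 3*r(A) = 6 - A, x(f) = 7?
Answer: 53/15 ≈ 3.5333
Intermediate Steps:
r(A) = 2 - A/3 (r(A) = (6 - A)/3 = 2 - A/3)
Z(U) = -3 + (2 - U/3)/U
x(29) + Z(-15) = 7 + (-10/3 + 2/(-15)) = 7 + (-10/3 + 2*(-1/15)) = 7 + (-10/3 - 2/15) = 7 - 52/15 = 53/15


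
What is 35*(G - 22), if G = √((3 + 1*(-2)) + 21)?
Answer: -770 + 35*√22 ≈ -605.84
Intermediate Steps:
G = √22 (G = √((3 - 2) + 21) = √(1 + 21) = √22 ≈ 4.6904)
35*(G - 22) = 35*(√22 - 22) = 35*(-22 + √22) = -770 + 35*√22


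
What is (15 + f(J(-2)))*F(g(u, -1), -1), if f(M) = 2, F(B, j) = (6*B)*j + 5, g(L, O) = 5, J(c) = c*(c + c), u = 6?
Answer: -425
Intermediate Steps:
J(c) = 2*c² (J(c) = c*(2*c) = 2*c²)
F(B, j) = 5 + 6*B*j (F(B, j) = 6*B*j + 5 = 5 + 6*B*j)
(15 + f(J(-2)))*F(g(u, -1), -1) = (15 + 2)*(5 + 6*5*(-1)) = 17*(5 - 30) = 17*(-25) = -425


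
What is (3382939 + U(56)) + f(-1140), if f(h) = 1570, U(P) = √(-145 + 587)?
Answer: 3384509 + √442 ≈ 3.3845e+6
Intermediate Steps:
U(P) = √442
(3382939 + U(56)) + f(-1140) = (3382939 + √442) + 1570 = 3384509 + √442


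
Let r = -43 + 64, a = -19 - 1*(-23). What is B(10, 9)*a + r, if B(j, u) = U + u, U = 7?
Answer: 85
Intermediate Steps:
B(j, u) = 7 + u
a = 4 (a = -19 + 23 = 4)
r = 21
B(10, 9)*a + r = (7 + 9)*4 + 21 = 16*4 + 21 = 64 + 21 = 85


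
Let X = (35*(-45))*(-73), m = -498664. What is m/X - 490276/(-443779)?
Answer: -23561018308/7289070075 ≈ -3.2324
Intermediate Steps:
X = 114975 (X = -1575*(-73) = 114975)
m/X - 490276/(-443779) = -498664/114975 - 490276/(-443779) = -498664*1/114975 - 490276*(-1/443779) = -498664/114975 + 490276/443779 = -23561018308/7289070075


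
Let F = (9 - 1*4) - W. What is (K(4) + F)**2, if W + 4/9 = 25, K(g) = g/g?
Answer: 27889/81 ≈ 344.31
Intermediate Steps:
K(g) = 1
W = 221/9 (W = -4/9 + 25 = 221/9 ≈ 24.556)
F = -176/9 (F = (9 - 1*4) - 1*221/9 = (9 - 4) - 221/9 = 5 - 221/9 = -176/9 ≈ -19.556)
(K(4) + F)**2 = (1 - 176/9)**2 = (-167/9)**2 = 27889/81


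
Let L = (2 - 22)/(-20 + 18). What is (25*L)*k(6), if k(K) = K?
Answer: 1500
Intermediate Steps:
L = 10 (L = -20/(-2) = -20*(-½) = 10)
(25*L)*k(6) = (25*10)*6 = 250*6 = 1500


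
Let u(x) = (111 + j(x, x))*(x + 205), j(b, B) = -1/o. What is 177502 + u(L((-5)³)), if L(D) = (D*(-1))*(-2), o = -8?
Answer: 1380011/8 ≈ 1.7250e+5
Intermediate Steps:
L(D) = 2*D (L(D) = -D*(-2) = 2*D)
j(b, B) = ⅛ (j(b, B) = -1/(-8) = -1*(-⅛) = ⅛)
u(x) = 182245/8 + 889*x/8 (u(x) = (111 + ⅛)*(x + 205) = 889*(205 + x)/8 = 182245/8 + 889*x/8)
177502 + u(L((-5)³)) = 177502 + (182245/8 + 889*(2*(-5)³)/8) = 177502 + (182245/8 + 889*(2*(-125))/8) = 177502 + (182245/8 + (889/8)*(-250)) = 177502 + (182245/8 - 111125/4) = 177502 - 40005/8 = 1380011/8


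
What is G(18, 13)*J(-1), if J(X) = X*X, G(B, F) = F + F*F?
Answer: 182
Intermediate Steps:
G(B, F) = F + F²
J(X) = X²
G(18, 13)*J(-1) = (13*(1 + 13))*(-1)² = (13*14)*1 = 182*1 = 182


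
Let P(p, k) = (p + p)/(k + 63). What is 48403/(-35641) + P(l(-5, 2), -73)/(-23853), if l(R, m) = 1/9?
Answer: -51955018514/38256514785 ≈ -1.3581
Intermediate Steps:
l(R, m) = 1/9
P(p, k) = 2*p/(63 + k) (P(p, k) = (2*p)/(63 + k) = 2*p/(63 + k))
48403/(-35641) + P(l(-5, 2), -73)/(-23853) = 48403/(-35641) + (2*(1/9)/(63 - 73))/(-23853) = 48403*(-1/35641) + (2*(1/9)/(-10))*(-1/23853) = -48403/35641 + (2*(1/9)*(-1/10))*(-1/23853) = -48403/35641 - 1/45*(-1/23853) = -48403/35641 + 1/1073385 = -51955018514/38256514785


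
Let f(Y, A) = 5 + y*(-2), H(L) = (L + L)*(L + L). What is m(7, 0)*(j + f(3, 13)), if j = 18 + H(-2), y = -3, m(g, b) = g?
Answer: 315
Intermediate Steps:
H(L) = 4*L² (H(L) = (2*L)*(2*L) = 4*L²)
f(Y, A) = 11 (f(Y, A) = 5 - 3*(-2) = 5 + 6 = 11)
j = 34 (j = 18 + 4*(-2)² = 18 + 4*4 = 18 + 16 = 34)
m(7, 0)*(j + f(3, 13)) = 7*(34 + 11) = 7*45 = 315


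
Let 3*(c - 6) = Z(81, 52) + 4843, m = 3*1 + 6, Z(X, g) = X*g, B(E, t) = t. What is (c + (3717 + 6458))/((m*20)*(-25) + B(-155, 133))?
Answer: -39598/13101 ≈ -3.0225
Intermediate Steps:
m = 9 (m = 3 + 6 = 9)
c = 9073/3 (c = 6 + (81*52 + 4843)/3 = 6 + (4212 + 4843)/3 = 6 + (⅓)*9055 = 6 + 9055/3 = 9073/3 ≈ 3024.3)
(c + (3717 + 6458))/((m*20)*(-25) + B(-155, 133)) = (9073/3 + (3717 + 6458))/((9*20)*(-25) + 133) = (9073/3 + 10175)/(180*(-25) + 133) = 39598/(3*(-4500 + 133)) = (39598/3)/(-4367) = (39598/3)*(-1/4367) = -39598/13101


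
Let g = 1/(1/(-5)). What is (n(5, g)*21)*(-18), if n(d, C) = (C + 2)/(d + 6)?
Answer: 1134/11 ≈ 103.09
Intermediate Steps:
g = -5 (g = 1/(-1/5) = -5)
n(d, C) = (2 + C)/(6 + d)
(n(5, g)*21)*(-18) = (((2 - 5)/(6 + 5))*21)*(-18) = ((-3/11)*21)*(-18) = (((1/11)*(-3))*21)*(-18) = -3/11*21*(-18) = -63/11*(-18) = 1134/11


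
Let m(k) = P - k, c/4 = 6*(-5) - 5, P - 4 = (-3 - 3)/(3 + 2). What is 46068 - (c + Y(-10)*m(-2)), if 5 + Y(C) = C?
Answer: 46280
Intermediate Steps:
Y(C) = -5 + C
P = 14/5 (P = 4 + (-3 - 3)/(3 + 2) = 4 - 6/5 = 14/5 ≈ 2.8000)
c = -140 (c = 4*(6*(-5) - 5) = 4*(-30 - 5) = 4*(-35) = -140)
m(k) = 14/5 - k
46068 - (c + Y(-10)*m(-2)) = 46068 - (-140 + (-5 - 10)*(14/5 - 1*(-2))) = 46068 - (-140 - 15*(14/5 + 2)) = 46068 - (-140 - 15*24/5) = 46068 - (-140 - 72) = 46068 - 1*(-212) = 46068 + 212 = 46280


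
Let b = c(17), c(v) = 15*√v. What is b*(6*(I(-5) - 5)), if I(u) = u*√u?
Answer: -450*√17 - 450*I*√85 ≈ -1855.4 - 4148.8*I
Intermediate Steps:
I(u) = u^(3/2)
b = 15*√17 ≈ 61.847
b*(6*(I(-5) - 5)) = (15*√17)*(6*((-5)^(3/2) - 5)) = (15*√17)*(6*(-5*I*√5 - 5)) = (15*√17)*(6*(-5 - 5*I*√5)) = (15*√17)*(-30 - 30*I*√5) = 15*√17*(-30 - 30*I*√5)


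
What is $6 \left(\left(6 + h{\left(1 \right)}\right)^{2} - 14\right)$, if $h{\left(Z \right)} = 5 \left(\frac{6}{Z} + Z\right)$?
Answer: $10002$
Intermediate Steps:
$h{\left(Z \right)} = 5 Z + \frac{30}{Z}$ ($h{\left(Z \right)} = 5 \left(Z + \frac{6}{Z}\right) = 5 Z + \frac{30}{Z}$)
$6 \left(\left(6 + h{\left(1 \right)}\right)^{2} - 14\right) = 6 \left(\left(6 + \left(5 \cdot 1 + \frac{30}{1}\right)\right)^{2} - 14\right) = 6 \left(\left(6 + \left(5 + 30 \cdot 1\right)\right)^{2} - 14\right) = 6 \left(\left(6 + \left(5 + 30\right)\right)^{2} - 14\right) = 6 \left(\left(6 + 35\right)^{2} - 14\right) = 6 \left(41^{2} - 14\right) = 6 \left(1681 - 14\right) = 6 \cdot 1667 = 10002$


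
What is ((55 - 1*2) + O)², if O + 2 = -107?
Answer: 3136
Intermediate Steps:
O = -109 (O = -2 - 107 = -109)
((55 - 1*2) + O)² = ((55 - 1*2) - 109)² = ((55 - 2) - 109)² = (53 - 109)² = (-56)² = 3136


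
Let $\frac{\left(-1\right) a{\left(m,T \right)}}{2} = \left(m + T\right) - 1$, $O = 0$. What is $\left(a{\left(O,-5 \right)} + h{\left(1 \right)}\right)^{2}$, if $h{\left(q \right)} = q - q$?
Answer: $144$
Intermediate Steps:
$h{\left(q \right)} = 0$
$a{\left(m,T \right)} = 2 - 2 T - 2 m$ ($a{\left(m,T \right)} = - 2 \left(\left(m + T\right) - 1\right) = - 2 \left(\left(T + m\right) - 1\right) = - 2 \left(-1 + T + m\right) = 2 - 2 T - 2 m$)
$\left(a{\left(O,-5 \right)} + h{\left(1 \right)}\right)^{2} = \left(\left(2 - -10 - 0\right) + 0\right)^{2} = \left(\left(2 + 10 + 0\right) + 0\right)^{2} = \left(12 + 0\right)^{2} = 12^{2} = 144$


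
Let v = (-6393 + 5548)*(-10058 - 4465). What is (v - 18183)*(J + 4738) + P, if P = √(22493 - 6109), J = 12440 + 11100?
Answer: 346511599184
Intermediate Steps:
J = 23540
P = 128 (P = √16384 = 128)
v = 12271935 (v = -845*(-14523) = 12271935)
(v - 18183)*(J + 4738) + P = (12271935 - 18183)*(23540 + 4738) + 128 = 12253752*28278 + 128 = 346511599056 + 128 = 346511599184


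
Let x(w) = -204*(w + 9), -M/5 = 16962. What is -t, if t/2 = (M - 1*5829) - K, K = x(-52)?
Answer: 198822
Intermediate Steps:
M = -84810 (M = -5*16962 = -84810)
x(w) = -1836 - 204*w (x(w) = -204*(9 + w) = -1836 - 204*w)
K = 8772 (K = -1836 - 204*(-52) = -1836 + 10608 = 8772)
t = -198822 (t = 2*((-84810 - 1*5829) - 1*8772) = 2*((-84810 - 5829) - 8772) = 2*(-90639 - 8772) = 2*(-99411) = -198822)
-t = -1*(-198822) = 198822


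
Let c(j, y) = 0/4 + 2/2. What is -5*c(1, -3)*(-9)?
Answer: 45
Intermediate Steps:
c(j, y) = 1 (c(j, y) = 0*(¼) + 2*(½) = 0 + 1 = 1)
-5*c(1, -3)*(-9) = -5*1*(-9) = -5*(-9) = 45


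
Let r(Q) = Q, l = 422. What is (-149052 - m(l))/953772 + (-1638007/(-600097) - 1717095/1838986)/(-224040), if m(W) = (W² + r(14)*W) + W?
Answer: -78974422867623911801/225875700609969001840 ≈ -0.34964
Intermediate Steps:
m(W) = W² + 15*W (m(W) = (W² + 14*W) + W = W² + 15*W)
(-149052 - m(l))/953772 + (-1638007/(-600097) - 1717095/1838986)/(-224040) = (-149052 - 422*(15 + 422))/953772 + (-1638007/(-600097) - 1717095/1838986)/(-224040) = (-149052 - 422*437)*(1/953772) + (-1638007*(-1/600097) - 1717095*1/1838986)*(-1/224040) = (-149052 - 1*184414)*(1/953772) + (56483/20693 - 1717095/1838986)*(-1/224040) = (-149052 - 184414)*(1/953772) + (68339599403/38054137298)*(-1/224040) = -333466*1/953772 - 68339599403/8525648920243920 = -166733/476886 - 68339599403/8525648920243920 = -78974422867623911801/225875700609969001840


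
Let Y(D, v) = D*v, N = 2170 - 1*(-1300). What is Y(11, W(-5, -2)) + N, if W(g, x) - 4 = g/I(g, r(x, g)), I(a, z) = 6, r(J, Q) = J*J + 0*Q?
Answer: 21029/6 ≈ 3504.8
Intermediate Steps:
r(J, Q) = J² (r(J, Q) = J² + 0 = J²)
N = 3470 (N = 2170 + 1300 = 3470)
W(g, x) = 4 + g/6
Y(11, W(-5, -2)) + N = 11*(4 + (⅙)*(-5)) + 3470 = 11*(4 - ⅚) + 3470 = 11*(19/6) + 3470 = 209/6 + 3470 = 21029/6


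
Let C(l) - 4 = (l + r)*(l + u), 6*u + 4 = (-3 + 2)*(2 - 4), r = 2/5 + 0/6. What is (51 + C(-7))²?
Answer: 267289/25 ≈ 10692.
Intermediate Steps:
r = ⅖ (r = 2*(⅕) + 0*(⅙) = ⅖ + 0 = ⅖ ≈ 0.40000)
u = -⅓ (u = -⅔ + ((-3 + 2)*(2 - 4))/6 = -⅔ + (-1*(-2))/6 = -⅔ + (⅙)*2 = -⅔ + ⅓ = -⅓ ≈ -0.33333)
C(l) = 4 + (-⅓ + l)*(⅖ + l) (C(l) = 4 + (l + ⅖)*(l - ⅓) = 4 + (⅖ + l)*(-⅓ + l) = 4 + (-⅓ + l)*(⅖ + l))
(51 + C(-7))² = (51 + (58/15 + (-7)² + (1/15)*(-7)))² = (51 + (58/15 + 49 - 7/15))² = (51 + 262/5)² = (517/5)² = 267289/25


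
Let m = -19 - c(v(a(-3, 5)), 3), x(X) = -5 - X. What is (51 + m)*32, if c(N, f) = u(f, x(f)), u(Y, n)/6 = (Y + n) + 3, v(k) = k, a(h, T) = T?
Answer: 1408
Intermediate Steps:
u(Y, n) = 18 + 6*Y + 6*n (u(Y, n) = 6*((Y + n) + 3) = 6*(3 + Y + n) = 18 + 6*Y + 6*n)
c(N, f) = -12 (c(N, f) = 18 + 6*f + 6*(-5 - f) = 18 + 6*f + (-30 - 6*f) = -12)
m = -7 (m = -19 - 1*(-12) = -19 + 12 = -7)
(51 + m)*32 = (51 - 7)*32 = 44*32 = 1408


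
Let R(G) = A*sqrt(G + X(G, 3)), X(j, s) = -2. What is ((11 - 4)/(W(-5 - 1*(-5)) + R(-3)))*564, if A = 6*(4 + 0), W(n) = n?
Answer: -329*I*sqrt(5)/10 ≈ -73.567*I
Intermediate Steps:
A = 24 (A = 6*4 = 24)
R(G) = 24*sqrt(-2 + G) (R(G) = 24*sqrt(G - 2) = 24*sqrt(-2 + G))
((11 - 4)/(W(-5 - 1*(-5)) + R(-3)))*564 = ((11 - 4)/((-5 - 1*(-5)) + 24*sqrt(-2 - 3)))*564 = (7/((-5 + 5) + 24*sqrt(-5)))*564 = (7/(0 + 24*(I*sqrt(5))))*564 = (7/(0 + 24*I*sqrt(5)))*564 = (7/((24*I*sqrt(5))))*564 = (7*(-I*sqrt(5)/120))*564 = -7*I*sqrt(5)/120*564 = -329*I*sqrt(5)/10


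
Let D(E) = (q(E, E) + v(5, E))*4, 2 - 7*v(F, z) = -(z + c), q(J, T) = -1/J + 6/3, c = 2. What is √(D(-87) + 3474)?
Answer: √1273834338/609 ≈ 58.606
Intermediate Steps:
q(J, T) = 2 - 1/J (q(J, T) = -1/J + 6*(⅓) = -1/J + 2 = 2 - 1/J)
v(F, z) = 4/7 + z/7 (v(F, z) = 2/7 - (-1)*(z + 2)/7 = 2/7 - (-1)*(2 + z)/7 = 2/7 - (-2 - z)/7 = 2/7 + (2/7 + z/7) = 4/7 + z/7)
D(E) = 72/7 - 4/E + 4*E/7 (D(E) = ((2 - 1/E) + (4/7 + E/7))*4 = (18/7 - 1/E + E/7)*4 = 72/7 - 4/E + 4*E/7)
√(D(-87) + 3474) = √((72/7 - 4/(-87) + (4/7)*(-87)) + 3474) = √((72/7 - 4*(-1/87) - 348/7) + 3474) = √((72/7 + 4/87 - 348/7) + 3474) = √(-23984/609 + 3474) = √(2091682/609) = √1273834338/609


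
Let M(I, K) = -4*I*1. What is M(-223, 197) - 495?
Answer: 397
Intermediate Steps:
M(I, K) = -4*I
M(-223, 197) - 495 = -4*(-223) - 495 = 892 - 495 = 397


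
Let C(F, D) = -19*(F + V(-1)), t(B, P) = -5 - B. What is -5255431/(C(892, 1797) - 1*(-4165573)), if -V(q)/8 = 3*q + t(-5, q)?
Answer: -5255431/4148169 ≈ -1.2669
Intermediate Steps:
V(q) = -24*q (V(q) = -8*(3*q + (-5 - 1*(-5))) = -8*(3*q + (-5 + 5)) = -8*(3*q + 0) = -24*q)
C(F, D) = -456 - 19*F (C(F, D) = -19*(F - 24*(-1)) = -19*(F + 24) = -19*(24 + F) = -456 - 19*F)
-5255431/(C(892, 1797) - 1*(-4165573)) = -5255431/((-456 - 19*892) - 1*(-4165573)) = -5255431/((-456 - 16948) + 4165573) = -5255431/(-17404 + 4165573) = -5255431/4148169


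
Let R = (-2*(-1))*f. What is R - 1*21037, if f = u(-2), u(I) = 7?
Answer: -21023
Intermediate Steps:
f = 7
R = 14 (R = -2*(-1)*7 = 2*7 = 14)
R - 1*21037 = 14 - 1*21037 = 14 - 21037 = -21023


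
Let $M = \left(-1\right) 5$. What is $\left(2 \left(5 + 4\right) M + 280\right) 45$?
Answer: $8550$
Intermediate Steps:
$M = -5$
$\left(2 \left(5 + 4\right) M + 280\right) 45 = \left(2 \left(5 + 4\right) \left(-5\right) + 280\right) 45 = \left(2 \cdot 9 \left(-5\right) + 280\right) 45 = \left(18 \left(-5\right) + 280\right) 45 = \left(-90 + 280\right) 45 = 190 \cdot 45 = 8550$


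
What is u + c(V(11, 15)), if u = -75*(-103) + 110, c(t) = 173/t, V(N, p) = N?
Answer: 86358/11 ≈ 7850.7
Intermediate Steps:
u = 7835 (u = 7725 + 110 = 7835)
u + c(V(11, 15)) = 7835 + 173/11 = 86358/11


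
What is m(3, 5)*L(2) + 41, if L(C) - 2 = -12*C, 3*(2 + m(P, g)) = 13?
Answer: -31/3 ≈ -10.333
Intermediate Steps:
m(P, g) = 7/3 (m(P, g) = -2 + (⅓)*13 = -2 + 13/3 = 7/3)
L(C) = 2 - 12*C
m(3, 5)*L(2) + 41 = 7*(2 - 12*2)/3 + 41 = 7*(2 - 24)/3 + 41 = (7/3)*(-22) + 41 = -154/3 + 41 = -31/3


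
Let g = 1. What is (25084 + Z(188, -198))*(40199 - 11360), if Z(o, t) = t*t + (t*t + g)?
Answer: 2984634627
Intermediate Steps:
Z(o, t) = 1 + 2*t**2 (Z(o, t) = t*t + (t*t + 1) = t**2 + (t**2 + 1) = t**2 + (1 + t**2) = 1 + 2*t**2)
(25084 + Z(188, -198))*(40199 - 11360) = (25084 + (1 + 2*(-198)**2))*(40199 - 11360) = (25084 + (1 + 2*39204))*28839 = (25084 + (1 + 78408))*28839 = (25084 + 78409)*28839 = 103493*28839 = 2984634627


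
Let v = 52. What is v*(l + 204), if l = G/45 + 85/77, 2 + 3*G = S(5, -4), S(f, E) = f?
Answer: 36959624/3465 ≈ 10667.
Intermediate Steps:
G = 1 (G = -2/3 + (1/3)*5 = -2/3 + 5/3 = 1)
l = 3902/3465 (l = 1/45 + 85/77 = 3902/3465 ≈ 1.1261)
v*(l + 204) = 52*(3902/3465 + 204) = 52*(710762/3465) = 36959624/3465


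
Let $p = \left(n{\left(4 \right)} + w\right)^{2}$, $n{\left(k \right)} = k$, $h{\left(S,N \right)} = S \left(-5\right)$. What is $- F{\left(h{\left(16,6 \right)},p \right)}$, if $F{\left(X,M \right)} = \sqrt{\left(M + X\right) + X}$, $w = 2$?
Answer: $- 2 i \sqrt{31} \approx - 11.136 i$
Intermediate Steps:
$h{\left(S,N \right)} = - 5 S$
$p = 36$ ($p = \left(4 + 2\right)^{2} = 6^{2} = 36$)
$F{\left(X,M \right)} = \sqrt{M + 2 X}$
$- F{\left(h{\left(16,6 \right)},p \right)} = - \sqrt{36 + 2 \left(\left(-5\right) 16\right)} = - \sqrt{36 + 2 \left(-80\right)} = - \sqrt{36 - 160} = - \sqrt{-124} = - 2 i \sqrt{31}$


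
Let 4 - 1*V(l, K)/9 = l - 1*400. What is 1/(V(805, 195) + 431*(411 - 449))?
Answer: -1/19987 ≈ -5.0033e-5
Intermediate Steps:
V(l, K) = 3636 - 9*l (V(l, K) = 36 - 9*(l - 1*400) = 36 - 9*(l - 400) = 36 - 9*(-400 + l) = 36 + (3600 - 9*l) = 3636 - 9*l)
1/(V(805, 195) + 431*(411 - 449)) = 1/((3636 - 9*805) + 431*(411 - 449)) = 1/((3636 - 7245) + 431*(-38)) = 1/(-3609 - 16378) = 1/(-19987) = -1/19987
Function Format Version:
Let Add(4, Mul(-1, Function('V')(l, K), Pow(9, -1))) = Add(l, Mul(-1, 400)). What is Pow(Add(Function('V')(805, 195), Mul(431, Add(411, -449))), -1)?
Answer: Rational(-1, 19987) ≈ -5.0033e-5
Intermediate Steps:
Function('V')(l, K) = Add(3636, Mul(-9, l)) (Function('V')(l, K) = Add(36, Mul(-9, Add(l, Mul(-1, 400)))) = Add(36, Mul(-9, Add(l, -400))) = Add(36, Mul(-9, Add(-400, l))) = Add(36, Add(3600, Mul(-9, l))) = Add(3636, Mul(-9, l)))
Pow(Add(Function('V')(805, 195), Mul(431, Add(411, -449))), -1) = Pow(Add(Add(3636, Mul(-9, 805)), Mul(431, Add(411, -449))), -1) = Pow(Add(Add(3636, -7245), Mul(431, -38)), -1) = Pow(Add(-3609, -16378), -1) = Pow(-19987, -1) = Rational(-1, 19987)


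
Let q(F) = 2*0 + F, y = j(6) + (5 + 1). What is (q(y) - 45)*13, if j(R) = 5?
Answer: -442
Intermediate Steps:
y = 11 (y = 5 + (5 + 1) = 5 + 6 = 11)
q(F) = F (q(F) = 0 + F = F)
(q(y) - 45)*13 = (11 - 45)*13 = -34*13 = -442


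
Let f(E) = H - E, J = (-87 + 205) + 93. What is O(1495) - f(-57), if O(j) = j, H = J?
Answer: 1227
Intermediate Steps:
J = 211 (J = 118 + 93 = 211)
H = 211
f(E) = 211 - E
O(1495) - f(-57) = 1495 - (211 - 1*(-57)) = 1495 - (211 + 57) = 1495 - 1*268 = 1495 - 268 = 1227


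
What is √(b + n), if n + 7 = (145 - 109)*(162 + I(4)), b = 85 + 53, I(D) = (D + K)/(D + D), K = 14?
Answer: 2*√1511 ≈ 77.743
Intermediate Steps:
I(D) = (14 + D)/(2*D) (I(D) = (D + 14)/(D + D) = (14 + D)/((2*D)) = (14 + D)*(1/(2*D)) = (14 + D)/(2*D))
b = 138
n = 5906 (n = -7 + (145 - 109)*(162 + (½)*(14 + 4)/4) = -7 + 36*(162 + (½)*(¼)*18) = -7 + 36*(162 + 9/4) = -7 + 36*(657/4) = -7 + 5913 = 5906)
√(b + n) = √(138 + 5906) = √6044 = 2*√1511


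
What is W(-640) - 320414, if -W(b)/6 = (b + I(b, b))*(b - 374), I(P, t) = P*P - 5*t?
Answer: 2507261026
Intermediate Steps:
I(P, t) = P**2 - 5*t
W(b) = -6*(-374 + b)*(b**2 - 4*b) (W(b) = -6*(b + (b**2 - 5*b))*(b - 374) = -6*(b**2 - 4*b)*(-374 + b) = -6*(-374 + b)*(b**2 - 4*b))
W(-640) - 320414 = 6*(-640)*(-1496 - 1*(-640)**2 + 378*(-640)) - 320414 = 6*(-640)*(-1496 - 1*409600 - 241920) - 320414 = 6*(-640)*(-1496 - 409600 - 241920) - 320414 = 6*(-640)*(-653016) - 320414 = 2507581440 - 320414 = 2507261026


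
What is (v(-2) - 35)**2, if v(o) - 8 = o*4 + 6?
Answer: 841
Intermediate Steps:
v(o) = 14 + 4*o (v(o) = 8 + (o*4 + 6) = 8 + (4*o + 6) = 8 + (6 + 4*o) = 14 + 4*o)
(v(-2) - 35)**2 = ((14 + 4*(-2)) - 35)**2 = ((14 - 8) - 35)**2 = (6 - 35)**2 = (-29)**2 = 841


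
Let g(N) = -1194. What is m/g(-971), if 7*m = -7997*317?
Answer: 2535049/8358 ≈ 303.31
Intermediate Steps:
m = -2535049/7 (m = (-7997*317)/7 = (1/7)*(-2535049) = -2535049/7 ≈ -3.6215e+5)
m/g(-971) = -2535049/7/(-1194) = -2535049/7*(-1/1194) = 2535049/8358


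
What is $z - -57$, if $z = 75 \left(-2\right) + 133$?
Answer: $40$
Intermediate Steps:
$z = -17$ ($z = -150 + 133 = -17$)
$z - -57 = -17 - -57 = -17 + 57 = 40$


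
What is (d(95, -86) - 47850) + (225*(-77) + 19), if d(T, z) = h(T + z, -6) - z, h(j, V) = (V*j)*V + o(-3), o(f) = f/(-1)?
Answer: -64743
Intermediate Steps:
o(f) = -f (o(f) = f*(-1) = -f)
h(j, V) = 3 + j*V**2 (h(j, V) = (V*j)*V - 1*(-3) = j*V**2 + 3 = 3 + j*V**2)
d(T, z) = 3 + 35*z + 36*T (d(T, z) = (3 + (T + z)*(-6)**2) - z = (3 + (T + z)*36) - z = (3 + (36*T + 36*z)) - z = (3 + 36*T + 36*z) - z = 3 + 35*z + 36*T)
(d(95, -86) - 47850) + (225*(-77) + 19) = ((3 + 35*(-86) + 36*95) - 47850) + (225*(-77) + 19) = ((3 - 3010 + 3420) - 47850) + (-17325 + 19) = (413 - 47850) - 17306 = -47437 - 17306 = -64743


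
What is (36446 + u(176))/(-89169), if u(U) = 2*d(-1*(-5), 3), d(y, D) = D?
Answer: -36452/89169 ≈ -0.40880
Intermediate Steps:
u(U) = 6 (u(U) = 2*3 = 6)
(36446 + u(176))/(-89169) = (36446 + 6)/(-89169) = 36452*(-1/89169) = -36452/89169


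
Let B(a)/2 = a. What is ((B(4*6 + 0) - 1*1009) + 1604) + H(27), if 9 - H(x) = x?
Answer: 625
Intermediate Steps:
B(a) = 2*a
H(x) = 9 - x
((B(4*6 + 0) - 1*1009) + 1604) + H(27) = ((2*(4*6 + 0) - 1*1009) + 1604) + (9 - 1*27) = ((2*(24 + 0) - 1009) + 1604) + (9 - 27) = ((2*24 - 1009) + 1604) - 18 = ((48 - 1009) + 1604) - 18 = (-961 + 1604) - 18 = 643 - 18 = 625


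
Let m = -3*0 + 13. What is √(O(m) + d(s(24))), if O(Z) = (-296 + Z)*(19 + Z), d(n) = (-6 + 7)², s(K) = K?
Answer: I*√9055 ≈ 95.158*I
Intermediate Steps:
d(n) = 1 (d(n) = 1² = 1)
m = 13 (m = 0 + 13 = 13)
√(O(m) + d(s(24))) = √((-5624 + 13² - 277*13) + 1) = √((-5624 + 169 - 3601) + 1) = √(-9056 + 1) = √(-9055) = I*√9055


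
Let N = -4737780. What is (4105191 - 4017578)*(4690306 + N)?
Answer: -4159339562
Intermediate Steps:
(4105191 - 4017578)*(4690306 + N) = (4105191 - 4017578)*(4690306 - 4737780) = 87613*(-47474) = -4159339562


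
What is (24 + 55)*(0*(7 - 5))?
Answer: 0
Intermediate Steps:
(24 + 55)*(0*(7 - 5)) = 79*(0*2) = 79*0 = 0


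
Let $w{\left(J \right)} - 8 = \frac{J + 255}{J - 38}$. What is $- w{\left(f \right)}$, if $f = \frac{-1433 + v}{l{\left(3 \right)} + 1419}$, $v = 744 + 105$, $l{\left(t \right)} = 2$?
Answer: $- \frac{74885}{54582} \approx -1.372$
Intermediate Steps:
$v = 849$
$f = - \frac{584}{1421}$ ($f = \frac{-1433 + 849}{2 + 1419} = - \frac{584}{1421} \approx -0.41098$)
$w{\left(J \right)} = 8 + \frac{255 + J}{-38 + J}$ ($w{\left(J \right)} = 8 + \frac{J + 255}{J - 38} = 8 + \frac{255 + J}{-38 + J}$)
$- w{\left(f \right)} = - \frac{-49 + 9 \left(- \frac{584}{1421}\right)}{-38 - \frac{584}{1421}} = - \frac{-49 - \frac{5256}{1421}}{- \frac{54582}{1421}} = - \frac{\left(-1421\right) \left(-74885\right)}{54582 \cdot 1421} = \left(-1\right) \frac{74885}{54582} = - \frac{74885}{54582}$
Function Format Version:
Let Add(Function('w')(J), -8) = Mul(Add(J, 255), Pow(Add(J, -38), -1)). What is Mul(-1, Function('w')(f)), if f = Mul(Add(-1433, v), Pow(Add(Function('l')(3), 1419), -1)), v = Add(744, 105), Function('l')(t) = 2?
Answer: Rational(-74885, 54582) ≈ -1.3720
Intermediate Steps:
v = 849
f = Rational(-584, 1421) (f = Mul(Add(-1433, 849), Pow(Add(2, 1419), -1)) = Mul(-584, Pow(1421, -1)) = Mul(-584, Rational(1, 1421)) = Rational(-584, 1421) ≈ -0.41098)
Function('w')(J) = Add(8, Mul(Pow(Add(-38, J), -1), Add(255, J))) (Function('w')(J) = Add(8, Mul(Add(J, 255), Pow(Add(J, -38), -1))) = Add(8, Mul(Add(255, J), Pow(Add(-38, J), -1))) = Add(8, Mul(Pow(Add(-38, J), -1), Add(255, J))))
Mul(-1, Function('w')(f)) = Mul(-1, Mul(Pow(Add(-38, Rational(-584, 1421)), -1), Add(-49, Mul(9, Rational(-584, 1421))))) = Mul(-1, Mul(Pow(Rational(-54582, 1421), -1), Add(-49, Rational(-5256, 1421)))) = Mul(-1, Mul(Rational(-1421, 54582), Rational(-74885, 1421))) = Mul(-1, Rational(74885, 54582)) = Rational(-74885, 54582)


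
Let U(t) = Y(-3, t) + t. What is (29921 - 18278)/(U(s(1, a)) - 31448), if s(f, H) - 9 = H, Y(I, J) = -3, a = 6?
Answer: -11643/31436 ≈ -0.37037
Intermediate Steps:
s(f, H) = 9 + H
U(t) = -3 + t
(29921 - 18278)/(U(s(1, a)) - 31448) = (29921 - 18278)/((-3 + (9 + 6)) - 31448) = 11643/((-3 + 15) - 31448) = 11643/(12 - 31448) = 11643/(-31436) = 11643*(-1/31436) = -11643/31436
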